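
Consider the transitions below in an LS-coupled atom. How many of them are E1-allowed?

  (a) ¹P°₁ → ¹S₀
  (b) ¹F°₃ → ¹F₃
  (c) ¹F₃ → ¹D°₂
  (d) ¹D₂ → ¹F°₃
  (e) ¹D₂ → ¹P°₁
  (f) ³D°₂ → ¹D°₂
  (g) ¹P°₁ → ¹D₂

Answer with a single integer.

6

(a) allowed
(b) allowed
(c) allowed
(d) allowed
(e) allowed
(f) forbidden (parity, ΔS fail)
(g) allowed
Total allowed: 6 of 7.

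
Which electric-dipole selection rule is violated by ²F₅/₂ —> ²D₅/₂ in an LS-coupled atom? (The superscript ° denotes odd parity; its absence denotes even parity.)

parity

ΔJ = 0, ±1 (not J=0↔0): J: 5/2 → 5/2, ΔJ = +0 — ok.
Parity must change: even → even — fails.
ΔS = 0: S: 1/2 → 1/2 — ok.
ΔL = 0, ±1 (not L=0↔0): L: 3 → 2, ΔL = -1 — ok.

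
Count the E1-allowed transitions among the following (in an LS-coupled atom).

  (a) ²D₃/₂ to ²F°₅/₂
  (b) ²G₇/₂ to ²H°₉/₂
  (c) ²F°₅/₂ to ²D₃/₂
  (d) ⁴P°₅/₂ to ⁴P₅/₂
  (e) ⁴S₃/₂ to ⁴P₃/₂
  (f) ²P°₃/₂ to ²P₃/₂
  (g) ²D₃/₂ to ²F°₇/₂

(a) allowed
(b) allowed
(c) allowed
(d) allowed
(e) forbidden (parity fails)
(f) allowed
(g) forbidden (ΔJ fails)
Total allowed: 5 of 7.

5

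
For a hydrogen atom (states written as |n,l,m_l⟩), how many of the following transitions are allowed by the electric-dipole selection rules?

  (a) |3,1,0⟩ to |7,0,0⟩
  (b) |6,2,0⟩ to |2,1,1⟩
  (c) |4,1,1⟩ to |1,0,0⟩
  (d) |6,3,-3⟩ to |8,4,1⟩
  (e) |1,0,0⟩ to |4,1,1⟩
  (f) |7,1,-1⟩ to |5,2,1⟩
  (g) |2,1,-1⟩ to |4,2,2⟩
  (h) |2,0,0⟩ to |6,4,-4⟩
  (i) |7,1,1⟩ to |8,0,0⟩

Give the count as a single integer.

(a) allowed
(b) allowed
(c) allowed
(d) forbidden — Δm_l = +4 (E1 requires Δm_l = 0, ±1)
(e) allowed
(f) forbidden — Δm_l = +2 (E1 requires Δm_l = 0, ±1)
(g) forbidden — Δm_l = +3 (E1 requires Δm_l = 0, ±1)
(h) forbidden — Δl = +4 (E1 requires Δl = ±1); Δm_l = -4 (E1 requires Δm_l = 0, ±1)
(i) allowed
Total allowed: 5 of 9.

5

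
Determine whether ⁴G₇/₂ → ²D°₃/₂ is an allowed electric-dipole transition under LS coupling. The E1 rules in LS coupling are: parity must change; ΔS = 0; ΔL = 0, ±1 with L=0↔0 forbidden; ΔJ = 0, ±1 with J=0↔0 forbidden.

forbidden

Initial level: S=3/2, L=4, J=7/2, parity even. Final level: S=1/2, L=2, J=3/2, parity odd.
Parity must change: even → odd — ✓.
ΔS = 0: S: 3/2 → 1/2 — ✗.
ΔL = 0, ±1 (not L=0↔0): L: 4 → 2, ΔL = -2 — ✗.
ΔJ = 0, ±1 (not J=0↔0): J: 7/2 → 3/2, ΔJ = -2 — ✗.
Rule(s) violated: ΔS, ΔL, ΔJ.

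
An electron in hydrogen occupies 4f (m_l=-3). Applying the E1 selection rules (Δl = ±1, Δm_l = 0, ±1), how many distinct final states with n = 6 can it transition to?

E1 requires Δl = ±1, so l_f ∈ {2, 4}; with 0 ≤ l_f ≤ n_f−1 = 5, the allowed l_f values are {2, 4}.
For l_f = 2: m_f ∈ {m_i−1, m_i, m_i+1} ∩ [−2, 2] = {-2} → 1 state.
For l_f = 4: m_f ∈ {m_i−1, m_i, m_i+1} ∩ [−4, 4] = {-4, -3, -2} → 3 states.
Total: 4.

4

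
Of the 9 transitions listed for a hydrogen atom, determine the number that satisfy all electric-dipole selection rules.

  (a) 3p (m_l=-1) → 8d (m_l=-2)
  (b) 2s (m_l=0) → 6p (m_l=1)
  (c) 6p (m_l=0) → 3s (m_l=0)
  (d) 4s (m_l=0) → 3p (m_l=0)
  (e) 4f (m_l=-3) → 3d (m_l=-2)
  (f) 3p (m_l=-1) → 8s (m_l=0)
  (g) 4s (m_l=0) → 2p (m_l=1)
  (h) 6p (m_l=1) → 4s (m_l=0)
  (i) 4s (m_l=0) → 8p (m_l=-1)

(a) allowed
(b) allowed
(c) allowed
(d) allowed
(e) allowed
(f) allowed
(g) allowed
(h) allowed
(i) allowed
Total allowed: 9 of 9.

9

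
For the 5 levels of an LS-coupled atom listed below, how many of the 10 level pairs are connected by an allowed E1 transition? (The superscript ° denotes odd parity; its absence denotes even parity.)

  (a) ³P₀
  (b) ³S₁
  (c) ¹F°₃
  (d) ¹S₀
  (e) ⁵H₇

(a)–(b): forbidden (parity).
(a)–(c): forbidden (ΔS, ΔL, ΔJ).
(a)–(d): forbidden (parity, ΔS, ΔJ).
(a)–(e): forbidden (parity, ΔS, ΔL, ΔJ).
(b)–(c): forbidden (ΔS, ΔL, ΔJ).
(b)–(d): forbidden (parity, ΔS, ΔL).
(b)–(e): forbidden (parity, ΔS, ΔL, ΔJ).
(c)–(d): forbidden (ΔL, ΔJ).
(c)–(e): forbidden (ΔS, ΔL, ΔJ).
(d)–(e): forbidden (parity, ΔS, ΔL, ΔJ).
Allowed pairs: 0 of 10.

0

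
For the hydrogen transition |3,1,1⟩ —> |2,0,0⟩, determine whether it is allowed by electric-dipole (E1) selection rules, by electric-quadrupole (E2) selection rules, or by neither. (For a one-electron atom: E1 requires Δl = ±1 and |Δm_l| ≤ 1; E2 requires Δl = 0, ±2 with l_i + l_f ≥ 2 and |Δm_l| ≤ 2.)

Δl = 0 − 1 = -1; l_i + l_f = 1.
Δm_l = -1.
E1 (Δl = ±1, |Δm_l| ≤ 1): satisfied.
E2 (Δl = 0,±2, l_i+l_f ≥ 2, |Δm_l| ≤ 2): not satisfied.

E1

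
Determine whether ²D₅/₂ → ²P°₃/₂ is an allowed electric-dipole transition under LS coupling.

Parity must change: even → odd — passes.
ΔS = 0: S: 1/2 → 1/2 — passes.
ΔL = 0, ±1 (not L=0↔0): L: 2 → 1, ΔL = -1 — passes.
ΔJ = 0, ±1 (not J=0↔0): J: 5/2 → 3/2, ΔJ = -1 — passes.
All four E1 rules are satisfied.

allowed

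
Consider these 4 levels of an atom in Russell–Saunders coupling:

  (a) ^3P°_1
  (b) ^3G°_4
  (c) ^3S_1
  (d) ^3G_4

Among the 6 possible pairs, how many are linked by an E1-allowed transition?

2

(a)–(b): forbidden (parity, ΔL, ΔJ).
(a)–(c): allowed.
(a)–(d): forbidden (ΔL, ΔJ).
(b)–(c): forbidden (ΔL, ΔJ).
(b)–(d): allowed.
(c)–(d): forbidden (parity, ΔL, ΔJ).
Allowed pairs: 2 of 6.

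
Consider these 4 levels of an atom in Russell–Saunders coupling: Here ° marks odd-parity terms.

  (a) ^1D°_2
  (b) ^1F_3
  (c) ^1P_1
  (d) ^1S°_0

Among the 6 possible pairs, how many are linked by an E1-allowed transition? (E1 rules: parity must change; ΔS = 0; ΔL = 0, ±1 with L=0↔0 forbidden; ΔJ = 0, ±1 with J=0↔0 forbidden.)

(a)–(b): allowed.
(a)–(c): allowed.
(a)–(d): forbidden (parity, ΔL, ΔJ).
(b)–(c): forbidden (parity, ΔL, ΔJ).
(b)–(d): forbidden (ΔL, ΔJ).
(c)–(d): allowed.
Allowed pairs: 3 of 6.

3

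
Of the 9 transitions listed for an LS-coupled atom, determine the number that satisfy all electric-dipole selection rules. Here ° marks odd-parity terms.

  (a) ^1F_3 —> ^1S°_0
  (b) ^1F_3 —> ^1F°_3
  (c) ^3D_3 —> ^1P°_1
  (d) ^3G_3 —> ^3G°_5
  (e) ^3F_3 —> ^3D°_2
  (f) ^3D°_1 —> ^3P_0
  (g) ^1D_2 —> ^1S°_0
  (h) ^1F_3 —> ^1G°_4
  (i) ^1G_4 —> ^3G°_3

4

(a) forbidden (ΔL, ΔJ fail)
(b) allowed
(c) forbidden (ΔS, ΔJ fail)
(d) forbidden (ΔJ fails)
(e) allowed
(f) allowed
(g) forbidden (ΔL, ΔJ fail)
(h) allowed
(i) forbidden (ΔS fails)
Total allowed: 4 of 9.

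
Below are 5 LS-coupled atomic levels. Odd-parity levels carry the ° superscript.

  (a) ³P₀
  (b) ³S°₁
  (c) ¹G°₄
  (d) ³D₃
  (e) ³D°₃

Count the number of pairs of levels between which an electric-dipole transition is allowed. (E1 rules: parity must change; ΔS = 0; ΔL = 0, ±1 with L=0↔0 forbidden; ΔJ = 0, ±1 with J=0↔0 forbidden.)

(a)–(b): allowed.
(a)–(c): forbidden (ΔS, ΔL, ΔJ).
(a)–(d): forbidden (parity, ΔJ).
(a)–(e): forbidden (ΔJ).
(b)–(c): forbidden (parity, ΔS, ΔL, ΔJ).
(b)–(d): forbidden (ΔL, ΔJ).
(b)–(e): forbidden (parity, ΔL, ΔJ).
(c)–(d): forbidden (ΔS, ΔL).
(c)–(e): forbidden (parity, ΔS, ΔL).
(d)–(e): allowed.
Allowed pairs: 2 of 10.

2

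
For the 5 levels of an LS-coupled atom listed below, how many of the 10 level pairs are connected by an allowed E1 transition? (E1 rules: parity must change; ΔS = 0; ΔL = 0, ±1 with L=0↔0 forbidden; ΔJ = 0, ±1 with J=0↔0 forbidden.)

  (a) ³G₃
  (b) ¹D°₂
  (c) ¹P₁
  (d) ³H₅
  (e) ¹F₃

2

(a)–(b): forbidden (ΔS, ΔL).
(a)–(c): forbidden (parity, ΔS, ΔL, ΔJ).
(a)–(d): forbidden (parity, ΔJ).
(a)–(e): forbidden (parity, ΔS).
(b)–(c): allowed.
(b)–(d): forbidden (ΔS, ΔL, ΔJ).
(b)–(e): allowed.
(c)–(d): forbidden (parity, ΔS, ΔL, ΔJ).
(c)–(e): forbidden (parity, ΔL, ΔJ).
(d)–(e): forbidden (parity, ΔS, ΔL, ΔJ).
Allowed pairs: 2 of 10.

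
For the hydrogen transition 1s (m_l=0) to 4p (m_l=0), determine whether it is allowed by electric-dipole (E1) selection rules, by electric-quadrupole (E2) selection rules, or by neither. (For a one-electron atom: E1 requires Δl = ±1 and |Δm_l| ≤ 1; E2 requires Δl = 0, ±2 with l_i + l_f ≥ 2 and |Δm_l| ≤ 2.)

Δl = 1 − 0 = +1; l_i + l_f = 1.
Δm_l = +0.
E1 (Δl = ±1, |Δm_l| ≤ 1): satisfied.
E2 (Δl = 0,±2, l_i+l_f ≥ 2, |Δm_l| ≤ 2): not satisfied.

E1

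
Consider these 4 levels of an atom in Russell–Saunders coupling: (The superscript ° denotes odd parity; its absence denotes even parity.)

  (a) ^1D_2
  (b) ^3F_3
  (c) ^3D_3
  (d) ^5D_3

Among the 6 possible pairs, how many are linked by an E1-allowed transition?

0

(a)–(b): forbidden (parity, ΔS).
(a)–(c): forbidden (parity, ΔS).
(a)–(d): forbidden (parity, ΔS).
(b)–(c): forbidden (parity).
(b)–(d): forbidden (parity, ΔS).
(c)–(d): forbidden (parity, ΔS).
Allowed pairs: 0 of 6.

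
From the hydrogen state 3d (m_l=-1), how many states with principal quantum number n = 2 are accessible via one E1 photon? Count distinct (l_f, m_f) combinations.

E1 requires Δl = ±1, so l_f ∈ {1, 3}; with 0 ≤ l_f ≤ n_f−1 = 1, the allowed l_f values are {1}.
For l_f = 1: m_f ∈ {m_i−1, m_i, m_i+1} ∩ [−1, 1] = {-1, 0} → 2 states.
Total: 2.

2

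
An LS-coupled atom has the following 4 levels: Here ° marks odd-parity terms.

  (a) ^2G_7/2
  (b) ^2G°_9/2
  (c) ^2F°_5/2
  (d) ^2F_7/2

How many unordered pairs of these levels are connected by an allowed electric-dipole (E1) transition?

(a)–(b): allowed.
(a)–(c): allowed.
(a)–(d): forbidden (parity).
(b)–(c): forbidden (parity, ΔJ).
(b)–(d): allowed.
(c)–(d): allowed.
Allowed pairs: 4 of 6.

4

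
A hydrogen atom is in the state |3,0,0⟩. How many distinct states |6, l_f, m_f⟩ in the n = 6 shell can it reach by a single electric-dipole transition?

3

E1 requires Δl = ±1, so l_f ∈ {-1, 1}; with 0 ≤ l_f ≤ n_f−1 = 5, the allowed l_f values are {1}.
For l_f = 1: m_f ∈ {m_i−1, m_i, m_i+1} ∩ [−1, 1] = {-1, 0, 1} → 3 states.
Total: 3.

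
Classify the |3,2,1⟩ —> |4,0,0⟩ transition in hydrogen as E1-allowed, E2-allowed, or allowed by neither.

E2

Δl = 0 − 2 = -2; l_i + l_f = 2.
Δm_l = -1.
E1 (Δl = ±1, |Δm_l| ≤ 1): not satisfied.
E2 (Δl = 0,±2, l_i+l_f ≥ 2, |Δm_l| ≤ 2): satisfied.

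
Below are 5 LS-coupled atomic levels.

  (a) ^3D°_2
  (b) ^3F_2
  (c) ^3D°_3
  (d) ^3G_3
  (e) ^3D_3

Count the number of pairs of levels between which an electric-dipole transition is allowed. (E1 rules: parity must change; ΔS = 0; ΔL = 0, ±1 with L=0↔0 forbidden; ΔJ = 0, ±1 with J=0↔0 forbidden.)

4

(a)–(b): allowed.
(a)–(c): forbidden (parity).
(a)–(d): forbidden (ΔL).
(a)–(e): allowed.
(b)–(c): allowed.
(b)–(d): forbidden (parity).
(b)–(e): forbidden (parity).
(c)–(d): forbidden (ΔL).
(c)–(e): allowed.
(d)–(e): forbidden (parity, ΔL).
Allowed pairs: 4 of 10.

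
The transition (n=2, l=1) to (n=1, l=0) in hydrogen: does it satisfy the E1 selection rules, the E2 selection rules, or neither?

Δl = 0 − 1 = -1; l_i + l_f = 1.
E1 (Δl = ±1): satisfied.
E2 (Δl = 0,±2, l_i+l_f ≥ 2): not satisfied.

E1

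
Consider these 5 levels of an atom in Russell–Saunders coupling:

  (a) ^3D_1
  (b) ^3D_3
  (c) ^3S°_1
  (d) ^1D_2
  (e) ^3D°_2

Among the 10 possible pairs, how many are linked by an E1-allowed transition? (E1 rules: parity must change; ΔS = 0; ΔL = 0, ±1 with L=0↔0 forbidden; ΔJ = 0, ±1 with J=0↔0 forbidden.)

(a)–(b): forbidden (parity, ΔJ).
(a)–(c): forbidden (ΔL).
(a)–(d): forbidden (parity, ΔS).
(a)–(e): allowed.
(b)–(c): forbidden (ΔL, ΔJ).
(b)–(d): forbidden (parity, ΔS).
(b)–(e): allowed.
(c)–(d): forbidden (ΔS, ΔL).
(c)–(e): forbidden (parity, ΔL).
(d)–(e): forbidden (ΔS).
Allowed pairs: 2 of 10.

2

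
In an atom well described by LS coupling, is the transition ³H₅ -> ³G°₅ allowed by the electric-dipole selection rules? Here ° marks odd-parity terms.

allowed

Initial level: S=1, L=5, J=5, parity even. Final level: S=1, L=4, J=5, parity odd.
ΔL = 0, ±1 (not L=0↔0): L: 5 → 4, ΔL = -1 — passes.
ΔJ = 0, ±1 (not J=0↔0): J: 5 → 5, ΔJ = +0 — passes.
ΔS = 0: S: 1 → 1 — passes.
Parity must change: even → odd — passes.
All four E1 rules are satisfied.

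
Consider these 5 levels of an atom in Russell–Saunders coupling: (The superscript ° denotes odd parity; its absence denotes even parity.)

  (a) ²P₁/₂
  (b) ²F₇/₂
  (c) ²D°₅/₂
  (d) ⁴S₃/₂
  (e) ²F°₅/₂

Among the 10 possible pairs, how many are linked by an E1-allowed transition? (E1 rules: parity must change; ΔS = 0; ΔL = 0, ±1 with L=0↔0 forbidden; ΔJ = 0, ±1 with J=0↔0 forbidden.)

(a)–(b): forbidden (parity, ΔL, ΔJ).
(a)–(c): forbidden (ΔJ).
(a)–(d): forbidden (parity, ΔS).
(a)–(e): forbidden (ΔL, ΔJ).
(b)–(c): allowed.
(b)–(d): forbidden (parity, ΔS, ΔL, ΔJ).
(b)–(e): allowed.
(c)–(d): forbidden (ΔS, ΔL).
(c)–(e): forbidden (parity).
(d)–(e): forbidden (ΔS, ΔL).
Allowed pairs: 2 of 10.

2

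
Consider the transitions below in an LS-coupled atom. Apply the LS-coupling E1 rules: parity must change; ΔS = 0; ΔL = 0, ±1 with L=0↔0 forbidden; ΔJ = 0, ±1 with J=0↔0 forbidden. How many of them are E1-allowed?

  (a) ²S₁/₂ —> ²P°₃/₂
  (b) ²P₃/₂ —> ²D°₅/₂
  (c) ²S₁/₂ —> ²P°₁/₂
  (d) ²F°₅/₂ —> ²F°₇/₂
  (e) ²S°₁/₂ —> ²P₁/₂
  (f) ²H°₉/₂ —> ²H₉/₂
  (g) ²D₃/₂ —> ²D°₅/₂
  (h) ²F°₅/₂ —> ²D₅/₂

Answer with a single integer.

(a) allowed
(b) allowed
(c) allowed
(d) forbidden (parity fails)
(e) allowed
(f) allowed
(g) allowed
(h) allowed
Total allowed: 7 of 8.

7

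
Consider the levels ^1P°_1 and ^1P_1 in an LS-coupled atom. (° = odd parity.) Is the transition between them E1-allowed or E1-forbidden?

ΔL = 0, ±1 (not L=0↔0): L: 1 → 1, ΔL = +0 — ✓.
ΔJ = 0, ±1 (not J=0↔0): J: 1 → 1, ΔJ = +0 — ✓.
Parity must change: odd → even — ✓.
ΔS = 0: S: 0 → 0 — ✓.
All four E1 rules are satisfied.

allowed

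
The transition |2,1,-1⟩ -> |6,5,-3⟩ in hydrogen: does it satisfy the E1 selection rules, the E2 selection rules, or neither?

Δl = 5 − 1 = +4; l_i + l_f = 6.
Δm_l = -2.
E1 (Δl = ±1, |Δm_l| ≤ 1): not satisfied.
E2 (Δl = 0,±2, l_i+l_f ≥ 2, |Δm_l| ≤ 2): not satisfied.

neither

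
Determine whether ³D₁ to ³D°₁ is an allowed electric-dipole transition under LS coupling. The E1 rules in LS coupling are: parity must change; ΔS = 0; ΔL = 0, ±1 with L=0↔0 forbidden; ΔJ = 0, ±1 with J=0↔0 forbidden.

allowed

ΔL = 0, ±1 (not L=0↔0): L: 2 → 2, ΔL = +0 — ✓.
Parity must change: even → odd — ✓.
ΔJ = 0, ±1 (not J=0↔0): J: 1 → 1, ΔJ = +0 — ✓.
ΔS = 0: S: 1 → 1 — ✓.
All four E1 rules are satisfied.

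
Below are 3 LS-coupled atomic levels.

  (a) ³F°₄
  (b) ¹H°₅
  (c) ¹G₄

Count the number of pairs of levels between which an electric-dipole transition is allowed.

1

(a)–(b): forbidden (parity, ΔS, ΔL).
(a)–(c): forbidden (ΔS).
(b)–(c): allowed.
Allowed pairs: 1 of 3.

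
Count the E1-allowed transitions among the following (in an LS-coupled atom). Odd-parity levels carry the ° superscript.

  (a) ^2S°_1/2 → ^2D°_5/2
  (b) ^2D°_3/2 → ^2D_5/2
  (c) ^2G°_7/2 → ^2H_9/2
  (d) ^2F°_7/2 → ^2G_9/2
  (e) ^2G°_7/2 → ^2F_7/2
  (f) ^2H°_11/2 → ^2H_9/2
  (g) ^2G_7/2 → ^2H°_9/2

(a) forbidden (parity, ΔL, ΔJ fail)
(b) allowed
(c) allowed
(d) allowed
(e) allowed
(f) allowed
(g) allowed
Total allowed: 6 of 7.

6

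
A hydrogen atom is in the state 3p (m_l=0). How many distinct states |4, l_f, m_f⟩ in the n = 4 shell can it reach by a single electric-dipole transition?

E1 requires Δl = ±1, so l_f ∈ {0, 2}; with 0 ≤ l_f ≤ n_f−1 = 3, the allowed l_f values are {0, 2}.
For l_f = 0: m_f ∈ {m_i−1, m_i, m_i+1} ∩ [−0, 0] = {0} → 1 state.
For l_f = 2: m_f ∈ {m_i−1, m_i, m_i+1} ∩ [−2, 2] = {-1, 0, 1} → 3 states.
Total: 4.

4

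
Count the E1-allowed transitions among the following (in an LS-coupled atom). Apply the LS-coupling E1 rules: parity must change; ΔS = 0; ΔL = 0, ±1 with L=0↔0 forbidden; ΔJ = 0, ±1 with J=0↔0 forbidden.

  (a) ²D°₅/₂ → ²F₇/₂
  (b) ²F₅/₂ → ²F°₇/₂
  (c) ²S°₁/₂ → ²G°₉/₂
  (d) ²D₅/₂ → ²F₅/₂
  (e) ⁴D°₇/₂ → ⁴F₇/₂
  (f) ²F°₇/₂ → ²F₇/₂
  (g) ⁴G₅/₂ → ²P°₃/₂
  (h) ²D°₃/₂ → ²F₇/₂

(a) allowed
(b) allowed
(c) forbidden (parity, ΔL, ΔJ fail)
(d) forbidden (parity fails)
(e) allowed
(f) allowed
(g) forbidden (ΔS, ΔL fail)
(h) forbidden (ΔJ fails)
Total allowed: 4 of 8.

4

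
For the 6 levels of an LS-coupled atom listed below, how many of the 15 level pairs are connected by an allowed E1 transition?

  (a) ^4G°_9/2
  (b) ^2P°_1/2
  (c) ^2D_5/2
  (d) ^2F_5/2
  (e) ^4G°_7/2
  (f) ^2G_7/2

0

(a)–(b): forbidden (parity, ΔS, ΔL, ΔJ).
(a)–(c): forbidden (ΔS, ΔL, ΔJ).
(a)–(d): forbidden (ΔS, ΔJ).
(a)–(e): forbidden (parity).
(a)–(f): forbidden (ΔS).
(b)–(c): forbidden (ΔJ).
(b)–(d): forbidden (ΔL, ΔJ).
(b)–(e): forbidden (parity, ΔS, ΔL, ΔJ).
(b)–(f): forbidden (ΔL, ΔJ).
(c)–(d): forbidden (parity).
(c)–(e): forbidden (ΔS, ΔL).
(c)–(f): forbidden (parity, ΔL).
(d)–(e): forbidden (ΔS).
(d)–(f): forbidden (parity).
(e)–(f): forbidden (ΔS).
Allowed pairs: 0 of 15.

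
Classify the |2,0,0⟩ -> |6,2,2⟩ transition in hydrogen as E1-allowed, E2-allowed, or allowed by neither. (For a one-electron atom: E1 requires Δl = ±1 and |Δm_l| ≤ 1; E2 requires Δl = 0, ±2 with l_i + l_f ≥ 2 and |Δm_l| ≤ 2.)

E2

Δl = 2 − 0 = +2; l_i + l_f = 2.
Δm_l = +2.
E1 (Δl = ±1, |Δm_l| ≤ 1): not satisfied.
E2 (Δl = 0,±2, l_i+l_f ≥ 2, |Δm_l| ≤ 2): satisfied.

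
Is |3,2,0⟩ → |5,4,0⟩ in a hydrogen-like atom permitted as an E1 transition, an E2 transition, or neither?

E2

Δl = 4 − 2 = +2; l_i + l_f = 6.
Δm_l = +0.
E1 (Δl = ±1, |Δm_l| ≤ 1): not satisfied.
E2 (Δl = 0,±2, l_i+l_f ≥ 2, |Δm_l| ≤ 2): satisfied.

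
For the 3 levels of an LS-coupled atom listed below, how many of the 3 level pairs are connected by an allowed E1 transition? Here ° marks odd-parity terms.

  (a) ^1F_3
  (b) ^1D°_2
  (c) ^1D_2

2

(a)–(b): allowed.
(a)–(c): forbidden (parity).
(b)–(c): allowed.
Allowed pairs: 2 of 3.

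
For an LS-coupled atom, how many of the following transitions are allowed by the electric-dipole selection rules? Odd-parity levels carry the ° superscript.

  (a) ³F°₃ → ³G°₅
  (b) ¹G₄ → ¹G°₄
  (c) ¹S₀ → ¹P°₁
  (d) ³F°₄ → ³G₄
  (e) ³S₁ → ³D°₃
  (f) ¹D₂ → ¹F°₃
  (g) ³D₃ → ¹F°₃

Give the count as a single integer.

(a) forbidden (parity, ΔJ fail)
(b) allowed
(c) allowed
(d) allowed
(e) forbidden (ΔL, ΔJ fail)
(f) allowed
(g) forbidden (ΔS fails)
Total allowed: 4 of 7.

4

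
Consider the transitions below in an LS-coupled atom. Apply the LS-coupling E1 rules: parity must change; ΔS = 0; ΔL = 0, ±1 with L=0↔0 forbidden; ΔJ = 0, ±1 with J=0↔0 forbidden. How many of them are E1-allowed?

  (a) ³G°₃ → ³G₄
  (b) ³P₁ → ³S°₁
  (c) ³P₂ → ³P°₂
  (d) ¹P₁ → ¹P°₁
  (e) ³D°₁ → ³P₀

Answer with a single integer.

5

(a) allowed
(b) allowed
(c) allowed
(d) allowed
(e) allowed
Total allowed: 5 of 5.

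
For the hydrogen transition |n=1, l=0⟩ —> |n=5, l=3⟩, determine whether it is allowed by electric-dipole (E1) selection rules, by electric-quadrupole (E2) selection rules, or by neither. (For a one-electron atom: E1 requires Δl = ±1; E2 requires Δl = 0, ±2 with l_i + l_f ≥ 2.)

Δl = 3 − 0 = +3; l_i + l_f = 3.
E1 (Δl = ±1): not satisfied.
E2 (Δl = 0,±2, l_i+l_f ≥ 2): not satisfied.

neither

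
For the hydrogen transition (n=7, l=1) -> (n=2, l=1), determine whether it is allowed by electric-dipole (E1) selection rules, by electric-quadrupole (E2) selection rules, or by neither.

E2

Δl = 1 − 1 = +0; l_i + l_f = 2.
E1 (Δl = ±1): not satisfied.
E2 (Δl = 0,±2, l_i+l_f ≥ 2): satisfied.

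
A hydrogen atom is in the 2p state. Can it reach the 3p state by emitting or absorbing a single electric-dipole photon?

Δl = 1 − 1 = +0; the E1 rule Δl = ±1 is ✗.
The transition is electric-dipole forbidden.

forbidden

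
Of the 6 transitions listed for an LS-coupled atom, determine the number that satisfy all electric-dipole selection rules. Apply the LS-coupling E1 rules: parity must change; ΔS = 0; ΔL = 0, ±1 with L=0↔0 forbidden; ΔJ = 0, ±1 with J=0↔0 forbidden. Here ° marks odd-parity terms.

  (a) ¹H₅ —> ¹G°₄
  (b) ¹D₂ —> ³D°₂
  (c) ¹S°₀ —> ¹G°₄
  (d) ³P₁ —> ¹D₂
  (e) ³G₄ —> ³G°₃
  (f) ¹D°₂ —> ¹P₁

(a) allowed
(b) forbidden (ΔS fails)
(c) forbidden (parity, ΔL, ΔJ fail)
(d) forbidden (parity, ΔS fail)
(e) allowed
(f) allowed
Total allowed: 3 of 6.

3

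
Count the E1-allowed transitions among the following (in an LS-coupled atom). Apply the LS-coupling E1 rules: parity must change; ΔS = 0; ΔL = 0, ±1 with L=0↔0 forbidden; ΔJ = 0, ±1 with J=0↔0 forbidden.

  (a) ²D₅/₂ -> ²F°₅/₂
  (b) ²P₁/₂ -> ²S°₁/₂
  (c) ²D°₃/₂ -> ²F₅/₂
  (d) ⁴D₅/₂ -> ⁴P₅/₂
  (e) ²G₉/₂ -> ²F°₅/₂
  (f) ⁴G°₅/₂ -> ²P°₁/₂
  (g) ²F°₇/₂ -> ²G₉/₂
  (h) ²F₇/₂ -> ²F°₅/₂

(a) allowed
(b) allowed
(c) allowed
(d) forbidden (parity fails)
(e) forbidden (ΔJ fails)
(f) forbidden (parity, ΔS, ΔL, ΔJ fail)
(g) allowed
(h) allowed
Total allowed: 5 of 8.

5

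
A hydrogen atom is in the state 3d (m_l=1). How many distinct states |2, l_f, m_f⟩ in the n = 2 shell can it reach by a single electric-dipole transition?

E1 requires Δl = ±1, so l_f ∈ {1, 3}; with 0 ≤ l_f ≤ n_f−1 = 1, the allowed l_f values are {1}.
For l_f = 1: m_f ∈ {m_i−1, m_i, m_i+1} ∩ [−1, 1] = {0, 1} → 2 states.
Total: 2.

2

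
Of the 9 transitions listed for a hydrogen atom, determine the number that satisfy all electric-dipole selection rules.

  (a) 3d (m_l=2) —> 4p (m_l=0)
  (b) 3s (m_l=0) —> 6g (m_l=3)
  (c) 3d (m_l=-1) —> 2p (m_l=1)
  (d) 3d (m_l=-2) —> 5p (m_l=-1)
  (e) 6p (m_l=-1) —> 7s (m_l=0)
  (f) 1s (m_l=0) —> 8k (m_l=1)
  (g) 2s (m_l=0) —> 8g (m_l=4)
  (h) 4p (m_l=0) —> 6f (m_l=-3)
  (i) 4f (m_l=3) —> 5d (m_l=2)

3

(a) forbidden — Δm_l = -2 (E1 requires Δm_l = 0, ±1)
(b) forbidden — Δl = +4 (E1 requires Δl = ±1); Δm_l = +3 (E1 requires Δm_l = 0, ±1)
(c) forbidden — Δm_l = +2 (E1 requires Δm_l = 0, ±1)
(d) allowed
(e) allowed
(f) forbidden — Δl = +7 (E1 requires Δl = ±1)
(g) forbidden — Δl = +4 (E1 requires Δl = ±1); Δm_l = +4 (E1 requires Δm_l = 0, ±1)
(h) forbidden — Δl = +2 (E1 requires Δl = ±1); Δm_l = -3 (E1 requires Δm_l = 0, ±1)
(i) allowed
Total allowed: 3 of 9.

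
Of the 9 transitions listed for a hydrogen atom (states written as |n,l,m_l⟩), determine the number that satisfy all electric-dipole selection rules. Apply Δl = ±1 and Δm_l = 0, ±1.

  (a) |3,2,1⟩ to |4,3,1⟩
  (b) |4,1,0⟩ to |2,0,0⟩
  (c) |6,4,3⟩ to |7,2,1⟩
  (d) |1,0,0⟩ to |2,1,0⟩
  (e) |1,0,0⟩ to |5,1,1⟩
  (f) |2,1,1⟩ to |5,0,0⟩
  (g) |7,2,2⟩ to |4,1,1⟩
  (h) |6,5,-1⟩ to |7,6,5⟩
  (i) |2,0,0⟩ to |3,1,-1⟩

7

(a) allowed
(b) allowed
(c) forbidden — Δl = -2 (E1 requires Δl = ±1); Δm_l = -2 (E1 requires Δm_l = 0, ±1)
(d) allowed
(e) allowed
(f) allowed
(g) allowed
(h) forbidden — Δm_l = +6 (E1 requires Δm_l = 0, ±1)
(i) allowed
Total allowed: 7 of 9.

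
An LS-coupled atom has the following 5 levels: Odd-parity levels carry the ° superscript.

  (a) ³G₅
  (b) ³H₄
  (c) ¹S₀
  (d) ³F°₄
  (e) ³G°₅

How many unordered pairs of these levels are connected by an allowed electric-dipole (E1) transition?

3

(a)–(b): forbidden (parity).
(a)–(c): forbidden (parity, ΔS, ΔL, ΔJ).
(a)–(d): allowed.
(a)–(e): allowed.
(b)–(c): forbidden (parity, ΔS, ΔL, ΔJ).
(b)–(d): forbidden (ΔL).
(b)–(e): allowed.
(c)–(d): forbidden (ΔS, ΔL, ΔJ).
(c)–(e): forbidden (ΔS, ΔL, ΔJ).
(d)–(e): forbidden (parity).
Allowed pairs: 3 of 10.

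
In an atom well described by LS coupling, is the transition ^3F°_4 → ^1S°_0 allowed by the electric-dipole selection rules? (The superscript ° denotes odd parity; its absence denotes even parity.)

forbidden

Reading off the term symbols: S 1→0, L 3→0, J 4→0, parity odd→odd.
ΔJ = 0, ±1 (not J=0↔0): J: 4 → 0, ΔJ = -4 — violated.
ΔS = 0: S: 1 → 0 — violated.
Parity must change: odd → odd — violated.
ΔL = 0, ±1 (not L=0↔0): L: 3 → 0, ΔL = -3 — violated.
Rule(s) violated: parity, ΔS, ΔL, ΔJ.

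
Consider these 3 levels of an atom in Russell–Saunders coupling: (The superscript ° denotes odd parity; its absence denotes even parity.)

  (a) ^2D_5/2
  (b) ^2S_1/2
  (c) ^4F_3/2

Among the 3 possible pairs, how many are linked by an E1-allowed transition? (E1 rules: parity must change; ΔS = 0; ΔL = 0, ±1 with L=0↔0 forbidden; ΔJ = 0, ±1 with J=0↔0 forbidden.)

0

(a)–(b): forbidden (parity, ΔL, ΔJ).
(a)–(c): forbidden (parity, ΔS).
(b)–(c): forbidden (parity, ΔS, ΔL).
Allowed pairs: 0 of 3.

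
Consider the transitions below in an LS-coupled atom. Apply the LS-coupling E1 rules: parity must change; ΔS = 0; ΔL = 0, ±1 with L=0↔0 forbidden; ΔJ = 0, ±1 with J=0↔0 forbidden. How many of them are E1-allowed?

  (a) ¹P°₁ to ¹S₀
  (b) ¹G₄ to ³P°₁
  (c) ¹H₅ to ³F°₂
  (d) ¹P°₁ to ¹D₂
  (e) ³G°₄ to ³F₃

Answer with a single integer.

(a) allowed
(b) forbidden (ΔS, ΔL, ΔJ fail)
(c) forbidden (ΔS, ΔL, ΔJ fail)
(d) allowed
(e) allowed
Total allowed: 3 of 5.

3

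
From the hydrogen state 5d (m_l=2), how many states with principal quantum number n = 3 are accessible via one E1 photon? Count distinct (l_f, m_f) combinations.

E1 requires Δl = ±1, so l_f ∈ {1, 3}; with 0 ≤ l_f ≤ n_f−1 = 2, the allowed l_f values are {1}.
For l_f = 1: m_f ∈ {m_i−1, m_i, m_i+1} ∩ [−1, 1] = {1} → 1 state.
Total: 1.

1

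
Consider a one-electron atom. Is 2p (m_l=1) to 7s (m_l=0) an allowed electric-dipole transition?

allowed

Δl = 0 − 1 = -1; the E1 rule Δl = ±1 is ✓.
Δm_l = 0 − (1) = -1. E1 requires Δm_l = 0, ±1: ✓.
All E1 selection rules are satisfied.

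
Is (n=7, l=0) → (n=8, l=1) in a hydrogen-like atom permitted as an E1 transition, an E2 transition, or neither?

E1

Δl = 1 − 0 = +1; l_i + l_f = 1.
E1 (Δl = ±1): satisfied.
E2 (Δl = 0,±2, l_i+l_f ≥ 2): not satisfied.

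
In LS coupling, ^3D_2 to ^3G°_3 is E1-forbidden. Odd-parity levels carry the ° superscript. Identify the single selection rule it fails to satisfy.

the ΔL = 0, ±1 rule

Reading off the term symbols: S 1→1, L 2→4, J 2→3, parity even→odd.
Parity must change: even → odd — satisfied.
ΔS = 0: S: 1 → 1 — satisfied.
ΔJ = 0, ±1 (not J=0↔0): J: 2 → 3, ΔJ = +1 — satisfied.
ΔL = 0, ±1 (not L=0↔0): L: 2 → 4, ΔL = +2 — violated.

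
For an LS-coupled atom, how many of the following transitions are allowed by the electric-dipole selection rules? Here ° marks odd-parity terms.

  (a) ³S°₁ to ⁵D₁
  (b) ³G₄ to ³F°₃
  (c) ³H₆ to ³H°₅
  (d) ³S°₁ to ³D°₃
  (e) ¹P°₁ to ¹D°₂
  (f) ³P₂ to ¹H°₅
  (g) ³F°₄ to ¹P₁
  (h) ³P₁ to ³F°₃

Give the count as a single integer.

2

(a) forbidden (ΔS, ΔL fail)
(b) allowed
(c) allowed
(d) forbidden (parity, ΔL, ΔJ fail)
(e) forbidden (parity fails)
(f) forbidden (ΔS, ΔL, ΔJ fail)
(g) forbidden (ΔS, ΔL, ΔJ fail)
(h) forbidden (ΔL, ΔJ fail)
Total allowed: 2 of 8.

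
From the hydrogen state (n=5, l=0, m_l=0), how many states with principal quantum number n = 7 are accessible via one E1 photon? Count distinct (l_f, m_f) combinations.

3

E1 requires Δl = ±1, so l_f ∈ {-1, 1}; with 0 ≤ l_f ≤ n_f−1 = 6, the allowed l_f values are {1}.
For l_f = 1: m_f ∈ {m_i−1, m_i, m_i+1} ∩ [−1, 1] = {-1, 0, 1} → 3 states.
Total: 3.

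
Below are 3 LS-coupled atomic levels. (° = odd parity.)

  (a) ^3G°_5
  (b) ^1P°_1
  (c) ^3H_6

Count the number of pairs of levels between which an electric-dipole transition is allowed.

(a)–(b): forbidden (parity, ΔS, ΔL, ΔJ).
(a)–(c): allowed.
(b)–(c): forbidden (ΔS, ΔL, ΔJ).
Allowed pairs: 1 of 3.

1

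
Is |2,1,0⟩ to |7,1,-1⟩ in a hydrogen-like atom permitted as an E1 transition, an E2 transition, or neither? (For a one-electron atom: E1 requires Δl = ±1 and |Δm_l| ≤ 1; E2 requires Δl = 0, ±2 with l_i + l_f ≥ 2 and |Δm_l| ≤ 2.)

E2

Δl = 1 − 1 = +0; l_i + l_f = 2.
Δm_l = -1.
E1 (Δl = ±1, |Δm_l| ≤ 1): not satisfied.
E2 (Δl = 0,±2, l_i+l_f ≥ 2, |Δm_l| ≤ 2): satisfied.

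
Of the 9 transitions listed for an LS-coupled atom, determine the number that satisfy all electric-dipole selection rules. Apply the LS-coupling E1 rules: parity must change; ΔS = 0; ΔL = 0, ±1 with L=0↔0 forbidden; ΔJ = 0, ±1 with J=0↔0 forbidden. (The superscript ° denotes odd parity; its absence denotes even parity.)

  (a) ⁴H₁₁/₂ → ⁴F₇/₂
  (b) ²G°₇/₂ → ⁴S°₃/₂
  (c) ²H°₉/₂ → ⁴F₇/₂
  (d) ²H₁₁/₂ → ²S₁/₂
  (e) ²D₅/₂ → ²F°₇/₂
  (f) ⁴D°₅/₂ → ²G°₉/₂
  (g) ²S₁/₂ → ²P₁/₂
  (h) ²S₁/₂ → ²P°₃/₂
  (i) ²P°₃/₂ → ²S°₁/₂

2

(a) forbidden (parity, ΔL, ΔJ fail)
(b) forbidden (parity, ΔS, ΔL, ΔJ fail)
(c) forbidden (ΔS, ΔL fail)
(d) forbidden (parity, ΔL, ΔJ fail)
(e) allowed
(f) forbidden (parity, ΔS, ΔL, ΔJ fail)
(g) forbidden (parity fails)
(h) allowed
(i) forbidden (parity fails)
Total allowed: 2 of 9.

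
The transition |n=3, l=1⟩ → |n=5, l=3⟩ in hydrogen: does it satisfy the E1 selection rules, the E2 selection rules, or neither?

E2

Δl = 3 − 1 = +2; l_i + l_f = 4.
E1 (Δl = ±1): not satisfied.
E2 (Δl = 0,±2, l_i+l_f ≥ 2): satisfied.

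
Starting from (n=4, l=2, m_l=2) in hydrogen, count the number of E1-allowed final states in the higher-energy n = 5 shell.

E1 requires Δl = ±1, so l_f ∈ {1, 3}; with 0 ≤ l_f ≤ n_f−1 = 4, the allowed l_f values are {1, 3}.
For l_f = 1: m_f ∈ {m_i−1, m_i, m_i+1} ∩ [−1, 1] = {1} → 1 state.
For l_f = 3: m_f ∈ {m_i−1, m_i, m_i+1} ∩ [−3, 3] = {1, 2, 3} → 3 states.
Total: 4.

4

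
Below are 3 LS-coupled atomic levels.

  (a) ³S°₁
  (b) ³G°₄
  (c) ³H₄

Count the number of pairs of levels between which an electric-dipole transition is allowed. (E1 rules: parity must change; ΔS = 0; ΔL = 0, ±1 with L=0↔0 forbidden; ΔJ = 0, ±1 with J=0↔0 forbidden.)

1

(a)–(b): forbidden (parity, ΔL, ΔJ).
(a)–(c): forbidden (ΔL, ΔJ).
(b)–(c): allowed.
Allowed pairs: 1 of 3.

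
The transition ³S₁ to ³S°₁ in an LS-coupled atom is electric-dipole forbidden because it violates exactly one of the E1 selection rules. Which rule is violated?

Reading off the term symbols: S 1→1, L 0→0, J 1→1, parity even→odd.
Parity must change: even → odd — ok.
ΔS = 0: S: 1 → 1 — ok.
ΔL = 0, ±1 (not L=0↔0): L: 0 → 0, ΔL = +0 — fails.
ΔJ = 0, ±1 (not J=0↔0): J: 1 → 1, ΔJ = +0 — ok.

the L=0 ↔ L=0 exclusion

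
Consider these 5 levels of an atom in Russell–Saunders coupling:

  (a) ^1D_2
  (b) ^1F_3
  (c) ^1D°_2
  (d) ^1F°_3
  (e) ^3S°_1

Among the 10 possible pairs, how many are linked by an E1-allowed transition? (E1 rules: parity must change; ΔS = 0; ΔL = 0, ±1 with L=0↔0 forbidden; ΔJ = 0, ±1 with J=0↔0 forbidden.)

(a)–(b): forbidden (parity).
(a)–(c): allowed.
(a)–(d): allowed.
(a)–(e): forbidden (ΔS, ΔL).
(b)–(c): allowed.
(b)–(d): allowed.
(b)–(e): forbidden (ΔS, ΔL, ΔJ).
(c)–(d): forbidden (parity).
(c)–(e): forbidden (parity, ΔS, ΔL).
(d)–(e): forbidden (parity, ΔS, ΔL, ΔJ).
Allowed pairs: 4 of 10.

4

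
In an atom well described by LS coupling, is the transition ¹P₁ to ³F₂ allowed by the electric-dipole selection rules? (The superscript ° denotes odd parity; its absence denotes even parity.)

forbidden

Initial level: S=0, L=1, J=1, parity even. Final level: S=1, L=3, J=2, parity even.
Parity must change: even → even — fails.
ΔS = 0: S: 0 → 1 — fails.
ΔL = 0, ±1 (not L=0↔0): L: 1 → 3, ΔL = +2 — fails.
ΔJ = 0, ±1 (not J=0↔0): J: 1 → 2, ΔJ = +1 — ok.
Rule(s) violated: parity, ΔS, ΔL.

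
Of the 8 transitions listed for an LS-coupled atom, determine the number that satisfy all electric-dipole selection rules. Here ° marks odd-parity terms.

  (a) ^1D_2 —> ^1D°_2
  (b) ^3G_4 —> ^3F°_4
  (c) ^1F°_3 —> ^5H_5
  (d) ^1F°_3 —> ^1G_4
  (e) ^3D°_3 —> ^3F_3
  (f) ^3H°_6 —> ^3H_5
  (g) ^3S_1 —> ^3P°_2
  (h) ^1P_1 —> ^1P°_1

(a) allowed
(b) allowed
(c) forbidden (ΔS, ΔL, ΔJ fail)
(d) allowed
(e) allowed
(f) allowed
(g) allowed
(h) allowed
Total allowed: 7 of 8.

7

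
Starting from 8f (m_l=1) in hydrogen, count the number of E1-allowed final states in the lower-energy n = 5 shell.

6

E1 requires Δl = ±1, so l_f ∈ {2, 4}; with 0 ≤ l_f ≤ n_f−1 = 4, the allowed l_f values are {2, 4}.
For l_f = 2: m_f ∈ {m_i−1, m_i, m_i+1} ∩ [−2, 2] = {0, 1, 2} → 3 states.
For l_f = 4: m_f ∈ {m_i−1, m_i, m_i+1} ∩ [−4, 4] = {0, 1, 2} → 3 states.
Total: 6.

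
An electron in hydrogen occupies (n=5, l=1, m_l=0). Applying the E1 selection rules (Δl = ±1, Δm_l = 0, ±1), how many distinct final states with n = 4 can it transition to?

4

E1 requires Δl = ±1, so l_f ∈ {0, 2}; with 0 ≤ l_f ≤ n_f−1 = 3, the allowed l_f values are {0, 2}.
For l_f = 0: m_f ∈ {m_i−1, m_i, m_i+1} ∩ [−0, 0] = {0} → 1 state.
For l_f = 2: m_f ∈ {m_i−1, m_i, m_i+1} ∩ [−2, 2] = {-1, 0, 1} → 3 states.
Total: 4.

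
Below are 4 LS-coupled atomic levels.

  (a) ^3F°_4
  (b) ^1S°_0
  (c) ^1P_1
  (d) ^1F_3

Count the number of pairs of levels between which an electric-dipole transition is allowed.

(a)–(b): forbidden (parity, ΔS, ΔL, ΔJ).
(a)–(c): forbidden (ΔS, ΔL, ΔJ).
(a)–(d): forbidden (ΔS).
(b)–(c): allowed.
(b)–(d): forbidden (ΔL, ΔJ).
(c)–(d): forbidden (parity, ΔL, ΔJ).
Allowed pairs: 1 of 6.

1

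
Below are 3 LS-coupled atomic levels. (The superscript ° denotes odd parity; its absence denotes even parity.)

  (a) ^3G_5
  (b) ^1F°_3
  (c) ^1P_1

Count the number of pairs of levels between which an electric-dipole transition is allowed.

0

(a)–(b): forbidden (ΔS, ΔJ).
(a)–(c): forbidden (parity, ΔS, ΔL, ΔJ).
(b)–(c): forbidden (ΔL, ΔJ).
Allowed pairs: 0 of 3.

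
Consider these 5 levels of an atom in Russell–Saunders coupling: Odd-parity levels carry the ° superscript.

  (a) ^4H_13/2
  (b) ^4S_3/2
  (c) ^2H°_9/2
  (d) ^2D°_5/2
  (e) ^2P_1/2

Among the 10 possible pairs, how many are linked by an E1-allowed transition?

0

(a)–(b): forbidden (parity, ΔL, ΔJ).
(a)–(c): forbidden (ΔS, ΔJ).
(a)–(d): forbidden (ΔS, ΔL, ΔJ).
(a)–(e): forbidden (parity, ΔS, ΔL, ΔJ).
(b)–(c): forbidden (ΔS, ΔL, ΔJ).
(b)–(d): forbidden (ΔS, ΔL).
(b)–(e): forbidden (parity, ΔS).
(c)–(d): forbidden (parity, ΔL, ΔJ).
(c)–(e): forbidden (ΔL, ΔJ).
(d)–(e): forbidden (ΔJ).
Allowed pairs: 0 of 10.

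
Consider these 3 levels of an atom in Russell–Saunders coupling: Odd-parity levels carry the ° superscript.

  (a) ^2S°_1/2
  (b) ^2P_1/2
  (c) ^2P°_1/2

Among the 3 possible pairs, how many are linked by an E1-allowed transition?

2

(a)–(b): allowed.
(a)–(c): forbidden (parity).
(b)–(c): allowed.
Allowed pairs: 2 of 3.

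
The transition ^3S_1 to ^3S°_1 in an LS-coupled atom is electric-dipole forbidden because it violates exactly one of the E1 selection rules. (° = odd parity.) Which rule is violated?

the L=0 ↔ L=0 exclusion

Reading off the term symbols: S 1→1, L 0→0, J 1→1, parity even→odd.
Parity must change: even → odd — ok.
ΔS = 0: S: 1 → 1 — ok.
ΔL = 0, ±1 (not L=0↔0): L: 0 → 0, ΔL = +0 — fails.
ΔJ = 0, ±1 (not J=0↔0): J: 1 → 1, ΔJ = +0 — ok.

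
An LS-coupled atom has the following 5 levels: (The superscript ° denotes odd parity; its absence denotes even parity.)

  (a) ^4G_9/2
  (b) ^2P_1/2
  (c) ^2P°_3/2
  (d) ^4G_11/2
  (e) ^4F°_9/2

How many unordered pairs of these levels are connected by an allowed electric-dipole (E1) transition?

3

(a)–(b): forbidden (parity, ΔS, ΔL, ΔJ).
(a)–(c): forbidden (ΔS, ΔL, ΔJ).
(a)–(d): forbidden (parity).
(a)–(e): allowed.
(b)–(c): allowed.
(b)–(d): forbidden (parity, ΔS, ΔL, ΔJ).
(b)–(e): forbidden (ΔS, ΔL, ΔJ).
(c)–(d): forbidden (ΔS, ΔL, ΔJ).
(c)–(e): forbidden (parity, ΔS, ΔL, ΔJ).
(d)–(e): allowed.
Allowed pairs: 3 of 10.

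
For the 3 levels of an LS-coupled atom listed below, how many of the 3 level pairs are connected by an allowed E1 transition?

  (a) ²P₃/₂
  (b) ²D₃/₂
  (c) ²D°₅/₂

2

(a)–(b): forbidden (parity).
(a)–(c): allowed.
(b)–(c): allowed.
Allowed pairs: 2 of 3.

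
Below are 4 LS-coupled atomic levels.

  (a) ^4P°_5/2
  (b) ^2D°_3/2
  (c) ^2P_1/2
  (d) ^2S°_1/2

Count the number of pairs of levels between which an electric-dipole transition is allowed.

2

(a)–(b): forbidden (parity, ΔS).
(a)–(c): forbidden (ΔS, ΔJ).
(a)–(d): forbidden (parity, ΔS, ΔJ).
(b)–(c): allowed.
(b)–(d): forbidden (parity, ΔL).
(c)–(d): allowed.
Allowed pairs: 2 of 6.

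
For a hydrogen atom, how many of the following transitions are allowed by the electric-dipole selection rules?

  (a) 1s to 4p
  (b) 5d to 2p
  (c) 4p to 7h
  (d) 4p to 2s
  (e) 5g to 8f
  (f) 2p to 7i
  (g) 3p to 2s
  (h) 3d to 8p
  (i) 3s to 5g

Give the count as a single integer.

6

(a) allowed
(b) allowed
(c) forbidden — Δl = +4 (E1 requires Δl = ±1)
(d) allowed
(e) allowed
(f) forbidden — Δl = +5 (E1 requires Δl = ±1)
(g) allowed
(h) allowed
(i) forbidden — Δl = +4 (E1 requires Δl = ±1)
Total allowed: 6 of 9.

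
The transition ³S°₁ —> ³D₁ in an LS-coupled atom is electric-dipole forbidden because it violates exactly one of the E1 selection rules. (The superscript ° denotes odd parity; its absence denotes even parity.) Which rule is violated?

the ΔL = 0, ±1 rule

ΔL = 0, ±1 (not L=0↔0): L: 0 → 2, ΔL = +2 — ✗.
Parity must change: odd → even — ✓.
ΔJ = 0, ±1 (not J=0↔0): J: 1 → 1, ΔJ = +0 — ✓.
ΔS = 0: S: 1 → 1 — ✓.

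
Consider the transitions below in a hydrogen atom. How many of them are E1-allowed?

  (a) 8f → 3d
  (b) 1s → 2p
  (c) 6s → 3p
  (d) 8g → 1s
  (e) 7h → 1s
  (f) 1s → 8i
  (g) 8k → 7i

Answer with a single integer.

(a) allowed
(b) allowed
(c) allowed
(d) forbidden — Δl = -4 (E1 requires Δl = ±1)
(e) forbidden — Δl = -5 (E1 requires Δl = ±1)
(f) forbidden — Δl = +6 (E1 requires Δl = ±1)
(g) allowed
Total allowed: 4 of 7.

4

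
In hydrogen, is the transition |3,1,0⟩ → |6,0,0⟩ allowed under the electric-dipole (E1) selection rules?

l: 1 → 0 (Δl = -1). Δl = ±1 satisfied.
Δm_l = 0 − (0) = +0. E1 requires Δm_l = 0, ±1: satisfied.
All E1 selection rules are satisfied.

allowed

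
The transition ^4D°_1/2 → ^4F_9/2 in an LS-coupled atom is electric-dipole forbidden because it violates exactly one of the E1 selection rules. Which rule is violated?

the ΔJ = 0, ±1 rule

Reading off the term symbols: S 3/2→3/2, L 2→3, J 1/2→9/2, parity odd→even.
Parity must change: odd → even — ok.
ΔS = 0: S: 3/2 → 3/2 — ok.
ΔL = 0, ±1 (not L=0↔0): L: 2 → 3, ΔL = +1 — ok.
ΔJ = 0, ±1 (not J=0↔0): J: 1/2 → 9/2, ΔJ = +4 — fails.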